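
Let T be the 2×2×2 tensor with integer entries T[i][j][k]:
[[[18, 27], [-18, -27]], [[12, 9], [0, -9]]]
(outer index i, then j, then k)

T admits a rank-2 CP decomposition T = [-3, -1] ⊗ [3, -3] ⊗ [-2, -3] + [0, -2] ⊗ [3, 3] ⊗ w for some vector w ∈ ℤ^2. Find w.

w = [-1, 0]

Subtract the known terms from T to get the rank-1 residual R = [0, -2] ⊗ [3, 3] ⊗ w, so R[i,j,k] = a[i]·b[j]·w[k]. Pick indices with nonzero a[1]·b[0] = (-2)·(3) = -6. Only the fibre through (1,0,·) is needed: R[1,0,:] = T[1,0,:] − Σₗ aₗ[1]bₗ[0]cₗ = [12, 9] − (-1)·(3)·[-2, -3] = [6, 0]. Then w[k] = R[1,0,k] / -6 for each k, giving w = [6, 0] / -6 = [-1, 0].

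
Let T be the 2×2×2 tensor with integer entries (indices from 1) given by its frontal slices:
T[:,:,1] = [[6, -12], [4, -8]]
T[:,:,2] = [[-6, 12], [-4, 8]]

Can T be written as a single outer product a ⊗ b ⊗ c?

Yes

If T = a ⊗ b ⊗ c then every fibre of T is a multiple of the corresponding factor, so read the factors off the fibres through the nonzero entry T[1,1,1] = 6.
The mode-1 fibre T[:,1,1] = [6, 4] gives a = [3, 2] (primitive direction); the mode-2 fibre T[1,:,1] = [6, -12] gives b = [1, -2]; then c[k] = T[1,1,k] / (a[1]·b[1]) = [6, -6] / 3 = [2, -2].
Expanding [3, 2] ⊗ [1, -2] ⊗ [2, -2] reproduces all 8 entries of T, so T = [3, 2] ⊗ [1, -2] ⊗ [2, -2] and rank(T) ≤ 1.
Equivalently every frontal slice T[:,:,k] is c[k] times the rank-1 matrix [3, 2] ⊗ [1, -2]. So T has rank 1 (it is nonzero).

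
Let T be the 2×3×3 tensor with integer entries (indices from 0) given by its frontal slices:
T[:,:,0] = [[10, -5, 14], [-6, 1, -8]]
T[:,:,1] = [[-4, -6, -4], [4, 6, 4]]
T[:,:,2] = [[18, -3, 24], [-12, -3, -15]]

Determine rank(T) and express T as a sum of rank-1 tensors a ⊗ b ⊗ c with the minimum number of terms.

Lower bound: in the mode-3 unfolding of T (rows indexed by k, columns by (i,j)) the 2×2 minor on rows k ∈ {0, 1}, columns (i,j) ∈ {(0,0), (0,1)} is det [[10, -5], [-4, -6]] = -80 ≠ 0, so that unfolding has rank ≥ 2 and hence rank(T) ≥ 2 (CP rank is at least every unfolding rank, though it can be larger).
Upper bound: with S_k = T[:,:,k], the two rank-1 terms a₁b₁ᵀ, a₂b₂ᵀ are the rank-1 members of the pencil x·S₀ + y·S₁.
The 2×2 minor of x·S₀ + y·S₁ on rows {0,1}, columns {0,1} is −20·x² + 40·xy = (-20)·(x − 2·y)(x), vanishing at (x:y) = (2:1) and (0:1).
M₁ = 2·S₀ + S₁ = [[16, -16, 24], [-8, 8, -12]] = 4·[2, -1][2, -2, 3]ᵀ and M₂ = S₁ = [[-4, -6, -4], [4, 6, 4]] = (-2)·[1, -1][2, 3, 2]ᵀ, so take a₁ = [2, -1], b₁ = [2, -2, 3], a₂ = [1, -1], b₂ = [2, 3, 2].
Each slice is an integer combination of E₁ = a₁b₁ᵀ and E₂ = a₂b₂ᵀ: S₀ = 2·E₁ + E₂, S₁ = −2·E₂, S₂ = 3·E₁ + 3·E₂; reading off coefficients, c₁ = [2, 0, 3] and c₂ = [1, -2, 3].
Hence T = [2, -1] ⊗ [2, -2, 3] ⊗ [2, 0, 3] + [1, -1] ⊗ [2, 3, 2] ⊗ [1, -2, 3], so rank(T) ≤ 2.
These bounds meet, so rank(T) = 2.

rank(T) = 2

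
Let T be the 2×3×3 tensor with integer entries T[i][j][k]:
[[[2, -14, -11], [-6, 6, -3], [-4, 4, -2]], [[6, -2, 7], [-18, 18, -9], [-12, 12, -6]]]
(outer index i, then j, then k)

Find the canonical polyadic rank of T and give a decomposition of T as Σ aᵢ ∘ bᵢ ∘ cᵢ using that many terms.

rank(T) = 2

Lower bound: the mode-3 unfolding of T (rows indexed by k, columns by (i,j) = (0,0), (0,1), (0,2), (1,0), (1,1), (1,2)) is [[2, -6, -4, 6, -18, -12], [-14, 6, 4, -2, 18, 12], [-11, -3, -2, 7, -9, -6]].
There the 2×2 minor on rows k ∈ {0, 1}, columns (i,j) ∈ {(0,0), (0,1)} is det [[2, -6], [-14, 6]] = -72 ≠ 0, so this unfolding has rank ≥ 2; CP rank is at least every unfolding rank, so rank(T) ≥ 2. (This is only a lower bound: in general the CP rank may exceed every unfolding rank, so we still need to exhibit 2 rank-1 terms summing to T.)
Upper bound — finding two terms. Write S_k = T[:,:,k] for the frontal slices: S₀ = [[2, -6, -4], [6, -18, -12]], S₁ = [[-14, 6, 4], [-2, 18, 12]], S₂ = [[-11, -3, -2], [7, -9, -6]].
If T = a₁ ∘ b₁ ∘ c₁ + a₂ ∘ b₂ ∘ c₂ then each S_k = c₁[k]·a₁b₁ᵀ + c₂[k]·a₂b₂ᵀ. S₀ and S₁ are linearly independent, so a₁b₁ᵀ and a₂b₂ᵀ must span the same plane of matrices: they are the rank-1 matrices of the form x·S₀ + y·S₁.
The 2×2 minor of x·S₀ + y·S₁ on rows {0,1}, columns {0,1} is 240·xy − 240·y² = 240·(x − y)(y), vanishing at (x:y) = (1:1) and (1:0).
M₁ = S₀ + S₁ = [[-12, 0, 0], [4, 0, 0]] = (-4)·[3, -1][1, 0, 0]ᵀ and M₂ = S₀ = [[2, -6, -4], [6, -18, -12]] = 2·[1, 3][1, -3, -2]ᵀ, so take a₁ = [3, -1], b₁ = [1, 0, 0], a₂ = [1, 3], b₂ = [1, -3, -2].
Each slice is an integer combination of E₁ = a₁b₁ᵀ and E₂ = a₂b₂ᵀ: S₀ = 2·E₂, S₁ = −4·E₁ − 2·E₂, S₂ = −4·E₁ + E₂; reading off coefficients, c₁ = [0, -4, -4] and c₂ = [2, -2, 1].
Hence T = [3, -1] ∘ [1, 0, 0] ∘ [0, -4, -4] + [1, 3] ∘ [1, -3, -2] ∘ [2, -2, 1], so rank(T) ≤ 2.
These bounds meet, so rank(T) = 2.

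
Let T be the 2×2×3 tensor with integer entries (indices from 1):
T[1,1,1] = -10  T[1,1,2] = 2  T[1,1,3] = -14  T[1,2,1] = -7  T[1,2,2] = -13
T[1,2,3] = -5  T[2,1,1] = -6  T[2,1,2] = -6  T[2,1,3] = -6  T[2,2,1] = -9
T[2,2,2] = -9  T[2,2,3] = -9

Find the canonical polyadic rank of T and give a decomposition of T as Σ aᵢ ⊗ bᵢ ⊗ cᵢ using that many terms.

Lower bound: in the mode-3 unfolding of T (rows indexed by k, columns by (i,j)) the 2×2 minor on rows k ∈ {1, 2}, columns (i,j) ∈ {(1,1), (1,2)} is det [[-10, -7], [2, -13]] = 144 ≠ 0, so that unfolding has rank ≥ 2 and hence rank(T) ≥ 2 (CP rank is at least every unfolding rank, though it can be larger).
Upper bound: with S_k = T[:,:,k], the two rank-1 terms a₁b₁ᵀ, a₂b₂ᵀ are the rank-1 members of the pencil x·S₁ + y·S₂.
det(x·S₁ + y·S₂) is 48·x² − 48·xy − 96·y² = 48·(x − 2·y)(x + y), vanishing at (x:y) = (2:1) and (1:-1).
M₁ = 2·S₁ + S₂ = [[-18, -27], [-18, -27]] = (-9)·(1, 1)(2, 3)ᵀ and M₂ = S₁ − S₂ = [[-12, 6], [0, 0]] = (-6)·(1, 0)(2, -1)ᵀ, so take a₁ = (1, 1), b₁ = (2, 3), a₂ = (1, 0), b₂ = (2, -1).
Each slice is an integer combination of E₁ = a₁b₁ᵀ and E₂ = a₂b₂ᵀ: S₁ = −3·E₁ − 2·E₂, S₂ = −3·E₁ + 4·E₂, S₃ = −3·E₁ − 4·E₂; reading off coefficients, c₁ = (-3, -3, -3) and c₂ = (-2, 4, -4).
Hence T = (1, 1) ⊗ (2, 3) ⊗ (-3, -3, -3) + (1, 0) ⊗ (2, -1) ⊗ (-2, 4, -4), so rank(T) ≤ 2.
These bounds meet, so rank(T) = 2.

rank(T) = 2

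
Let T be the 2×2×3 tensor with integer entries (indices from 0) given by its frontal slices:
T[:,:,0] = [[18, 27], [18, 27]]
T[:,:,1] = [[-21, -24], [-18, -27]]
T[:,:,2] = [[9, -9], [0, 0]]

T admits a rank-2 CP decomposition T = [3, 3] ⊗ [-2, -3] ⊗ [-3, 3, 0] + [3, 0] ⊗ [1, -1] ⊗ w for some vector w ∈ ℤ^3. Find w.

w = [0, -1, 3]

Subtract the known terms from T to get the rank-1 residual R = [3, 0] ⊗ [1, -1] ⊗ w, so R[i,j,k] = a[i]·b[j]·w[k]. Pick indices with nonzero a[0]·b[0] = (3)·(1) = 3. Only the fibre through (0,0,·) is needed: R[0,0,:] = T[0,0,:] − Σₗ aₗ[0]bₗ[0]cₗ = [18, -21, 9] − (3)·(-2)·[-3, 3, 0] = [0, -3, 9]. Then w[k] = R[0,0,k] / 3 for each k, giving w = [0, -3, 9] / 3 = [0, -1, 3].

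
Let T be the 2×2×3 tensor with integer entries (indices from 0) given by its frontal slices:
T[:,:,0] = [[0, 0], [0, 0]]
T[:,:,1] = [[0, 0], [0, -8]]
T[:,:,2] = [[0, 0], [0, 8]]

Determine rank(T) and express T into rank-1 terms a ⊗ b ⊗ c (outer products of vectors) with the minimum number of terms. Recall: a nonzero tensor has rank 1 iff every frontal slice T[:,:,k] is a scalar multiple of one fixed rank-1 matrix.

rank(T) = 1

Lower bound: T ≠ 0 (e.g. T[1,1,1] = -8), so rank(T) ≥ 1.
Upper bound: if T = a ⊗ b ⊗ c then every fibre of T is a multiple of the corresponding factor, so read the factors off the fibres through the nonzero entry T[1,1,1] = -8.
The mode-1 fibre T[:,1,1] = [0, -8] gives a = [0, 1] (primitive direction); the mode-2 fibre T[1,:,1] = [0, -8] gives b = [0, 1]; then c[k] = T[1,1,k] / (a[1]·b[1]) = [0, -8, 8] / 1 = [0, -8, 8].
Expanding [0, 1] ⊗ [0, 1] ⊗ [0, -8, 8] reproduces all 12 entries of T, so T = [0, 1] ⊗ [0, 1] ⊗ [0, -8, 8] and rank(T) ≤ 1.
These bounds meet, so rank(T) = 1.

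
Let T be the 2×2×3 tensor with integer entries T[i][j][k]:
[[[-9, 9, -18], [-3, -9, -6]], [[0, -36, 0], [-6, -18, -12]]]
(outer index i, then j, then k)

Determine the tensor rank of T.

Lower bound: the mode-1 unfolding of T (rows indexed by i, columns by (j,k) = (0,0), (0,1), (0,2), (1,0), (1,1), (1,2)) is [[-9, 9, -18, -3, -9, -6], [0, -36, 0, -6, -18, -12]].
There the 2×2 minor on rows i ∈ {0, 1}, columns (j,k) ∈ {(0,0), (0,1)} is det [[-9, 9], [0, -36]] = 324 ≠ 0, so this unfolding has rank ≥ 2; CP rank is at least every unfolding rank, so rank(T) ≥ 2. (This is only a lower bound: in general the CP rank may exceed every unfolding rank, so we still need to exhibit 2 rank-1 terms summing to T.)
Upper bound — finding two terms. Write S_k = T[:,:,k] for the frontal slices: S₀ = [[-9, -3], [0, -6]], S₁ = [[9, -9], [-36, -18]], S₂ = [[-18, -6], [0, -12]].
If T = a₁ ⊗ b₁ ⊗ c₁ + a₂ ⊗ b₂ ⊗ c₂ then each S_k = c₁[k]·a₁b₁ᵀ + c₂[k]·a₂b₂ᵀ. S₀ and S₁ are linearly independent, so a₁b₁ᵀ and a₂b₂ᵀ must span the same plane of matrices: they are the rank-1 matrices of the form x·S₀ + y·S₁.
det(x·S₀ + y·S₁) is 54·x² − 486·y² = 54·(x − 3·y)(x + 3·y), vanishing at (x:y) = (3:1) and (3:-1).
M₁ = 3·S₀ + S₁ = [[-18, -18], [-36, -36]] = (-18)·[1, 2][1, 1]ᵀ and M₂ = 3·S₀ − S₁ = [[-36, 0], [36, 0]] = (-36)·[1, -1][1, 0]ᵀ, so take a₁ = [1, 2], b₁ = [1, 1], a₂ = [1, -1], b₂ = [1, 0].
Each slice is an integer combination of E₁ = a₁b₁ᵀ and E₂ = a₂b₂ᵀ: S₀ = −3·E₁ − 6·E₂, S₁ = −9·E₁ + 18·E₂, S₂ = −6·E₁ − 12·E₂; reading off coefficients, c₁ = [-3, -9, -6] and c₂ = [-6, 18, -12].
Hence T = [1, 2] ⊗ [1, 1] ⊗ [-3, -9, -6] + [1, -1] ⊗ [1, 0] ⊗ [-6, 18, -12], so rank(T) ≤ 2.
These bounds meet, so rank(T) = 2.

2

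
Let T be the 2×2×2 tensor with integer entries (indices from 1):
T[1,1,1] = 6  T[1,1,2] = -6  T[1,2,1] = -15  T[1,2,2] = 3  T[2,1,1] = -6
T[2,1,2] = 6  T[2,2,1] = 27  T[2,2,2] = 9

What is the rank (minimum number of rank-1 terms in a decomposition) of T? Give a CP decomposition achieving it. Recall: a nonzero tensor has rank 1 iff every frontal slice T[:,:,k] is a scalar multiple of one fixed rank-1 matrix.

Lower bound: the mode-1 unfolding of T (rows indexed by i, columns by (j,k) = (1,1), (1,2), (2,1), (2,2)) is [[6, -6, -15, 3], [-6, 6, 27, 9]].
There the 2×2 minor on rows i ∈ {1, 2}, columns (j,k) ∈ {(1,1), (2,1)} is det [[6, -15], [-6, 27]] = 72 ≠ 0, so this unfolding has rank ≥ 2; CP rank is at least every unfolding rank, so rank(T) ≥ 2. (This is only a lower bound: in general the CP rank may exceed every unfolding rank, so we still need to exhibit 2 rank-1 terms summing to T.)
Upper bound — finding two terms. Write S_k = T[:,:,k] for the frontal slices: S₁ = [[6, -15], [-6, 27]], S₂ = [[-6, 3], [6, 9]].
If T = a₁ ⊗ b₁ ⊗ c₁ + a₂ ⊗ b₂ ⊗ c₂ then each S_k = c₁[k]·a₁b₁ᵀ + c₂[k]·a₂b₂ᵀ. S₁ and S₂ are linearly independent, so a₁b₁ᵀ and a₂b₂ᵀ must span the same plane of matrices: they are the rank-1 matrices of the form x·S₁ + y·S₂.
det(x·S₁ + y·S₂) is 72·x² − 72·y² = 72·(x − y)(x + y), vanishing at (x:y) = (1:1) and (1:-1).
M₁ = S₁ + S₂ = [[0, -12], [0, 36]] = (-12)·[1, -3][0, 1]ᵀ and M₂ = S₁ − S₂ = [[12, -18], [-12, 18]] = 6·[1, -1][2, -3]ᵀ, so take a₁ = [1, -3], b₁ = [0, 1], a₂ = [1, -1], b₂ = [2, -3].
Each slice is an integer combination of E₁ = a₁b₁ᵀ and E₂ = a₂b₂ᵀ: S₁ = −6·E₁ + 3·E₂, S₂ = −6·E₁ − 3·E₂; reading off coefficients, c₁ = [-6, -6] and c₂ = [3, -3].
Hence T = [1, -3] ⊗ [0, 1] ⊗ [-6, -6] + [1, -1] ⊗ [2, -3] ⊗ [3, -3], so rank(T) ≤ 2.
These bounds meet, so rank(T) = 2.
Check entry T[1,1,2] = -6: (1)·(0)·(-6) + (1)·(2)·(-3) = -6.

rank(T) = 2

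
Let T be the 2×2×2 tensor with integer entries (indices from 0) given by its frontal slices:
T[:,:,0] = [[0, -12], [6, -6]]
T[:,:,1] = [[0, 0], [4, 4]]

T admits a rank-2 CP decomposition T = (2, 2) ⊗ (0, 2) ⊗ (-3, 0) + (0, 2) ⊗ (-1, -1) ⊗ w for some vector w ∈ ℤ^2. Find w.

Subtract the known terms from T to get the rank-1 residual R = (0, 2) ⊗ (-1, -1) ⊗ w, so R[i,j,k] = a[i]·b[j]·w[k]. Pick indices with nonzero a[1]·b[0] = (2)·(-1) = -2. Only the fibre through (1,0,·) is needed: R[1,0,:] = T[1,0,:] − Σₗ aₗ[1]bₗ[0]cₗ = [6, 4] − (2)·(0)·(-3, 0) = [6, 4]. Then w[k] = R[1,0,k] / -2 for each k, giving w = [6, 4] / -2 = (-3, -2).

w = (-3, -2)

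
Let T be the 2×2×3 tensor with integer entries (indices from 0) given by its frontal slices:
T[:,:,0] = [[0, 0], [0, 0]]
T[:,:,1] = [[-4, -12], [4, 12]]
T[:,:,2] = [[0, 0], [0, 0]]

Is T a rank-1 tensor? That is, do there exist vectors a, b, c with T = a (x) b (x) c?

Yes

If T = a (x) b (x) c then every fibre of T is a multiple of the corresponding factor, so read the factors off the fibres through the nonzero entry T[0,0,1] = -4.
The mode-1 fibre T[:,0,1] = [-4, 4] gives a = [1, -1] (primitive direction); the mode-2 fibre T[0,:,1] = [-4, -12] gives b = [1, 3]; then c[k] = T[0,0,k] / (a[0]·b[0]) = [0, -4, 0] / 1 = [0, -4, 0].
Expanding [1, -1] (x) [1, 3] (x) [0, -4, 0] reproduces all 12 entries of T, so T = [1, -1] (x) [1, 3] (x) [0, -4, 0] and rank(T) ≤ 1.
Equivalently every frontal slice T[:,:,k] is c[k] times the rank-1 matrix [1, -1] (x) [1, 3]. So T has rank 1 (it is nonzero).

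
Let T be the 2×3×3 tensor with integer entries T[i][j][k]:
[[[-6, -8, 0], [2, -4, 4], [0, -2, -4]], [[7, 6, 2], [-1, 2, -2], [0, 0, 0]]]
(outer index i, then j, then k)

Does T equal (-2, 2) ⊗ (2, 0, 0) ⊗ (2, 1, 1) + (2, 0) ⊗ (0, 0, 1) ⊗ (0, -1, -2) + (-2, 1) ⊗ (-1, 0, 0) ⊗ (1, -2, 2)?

No

Reconstruct entry (0,1,0) from the claimed factors: Σₗ aₗ[0]bₗ[1]cₗ[0] = (-2)·(0)·(2) + (2)·(0)·(0) + (-2)·(0)·(1) = 0, but T[0,1,0] = 2. The claim is false.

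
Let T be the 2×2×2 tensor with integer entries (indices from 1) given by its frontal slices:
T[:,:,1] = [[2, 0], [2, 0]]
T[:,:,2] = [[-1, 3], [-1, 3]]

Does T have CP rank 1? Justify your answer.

The mode-2 unfolding of T (rows indexed by j, columns by (i,k) = (1,1), (1,2), (2,1), (2,2)) is [[2, -1, 2, -1], [0, 3, 0, 3]].
There the 2×2 minor on rows j ∈ {1, 2}, columns (i,k) ∈ {(1,1), (1,2)} is det [[2, -1], [0, 3]] = 6 ≠ 0, so this unfolding has rank ≥ 2; CP rank is at least every unfolding rank, so rank(T) ≥ 2.
In particular rank(T) ≥ 2 > 1, so T is not rank-1.

No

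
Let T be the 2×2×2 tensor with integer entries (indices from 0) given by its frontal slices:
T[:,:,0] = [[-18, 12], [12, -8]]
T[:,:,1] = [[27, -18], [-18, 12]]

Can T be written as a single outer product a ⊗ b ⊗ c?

Yes

The mode-1 fibre T[:,0,0] = [-18, 12] gives a = (3, -2) (primitive direction); the mode-2 fibre T[0,:,0] = [-18, 12] gives b = (3, -2); then c[k] = T[0,0,k] / (a[0]·b[0]) = [-18, 27] / 9 = (-2, 3).
Expanding (3, -2) ⊗ (3, -2) ⊗ (-2, 3) reproduces all 8 entries of T, so T = (3, -2) ⊗ (3, -2) ⊗ (-2, 3) and rank(T) ≤ 1.
Equivalently every frontal slice T[:,:,k] is c[k] times the rank-1 matrix (3, -2) ⊗ (3, -2). So T has rank 1 (it is nonzero).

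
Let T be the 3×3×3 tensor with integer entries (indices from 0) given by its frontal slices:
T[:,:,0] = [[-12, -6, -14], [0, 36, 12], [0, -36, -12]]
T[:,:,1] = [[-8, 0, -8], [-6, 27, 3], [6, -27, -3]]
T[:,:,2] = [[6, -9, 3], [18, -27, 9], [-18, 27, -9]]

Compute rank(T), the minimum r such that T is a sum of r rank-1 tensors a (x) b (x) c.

Lower bound: the mode-1 unfolding of T (rows indexed by i, columns by (j,k) = (0,0), (0,1), (0,2), (1,0), (1,1), (1,2), (2,0), (2,1), (2,2)) is [[-12, -8, 6, -6, 0, -9, -14, -8, 3], [0, -6, 18, 36, 27, -27, 12, 3, 9], [0, 6, -18, -36, -27, 27, -12, -3, -9]].
There the 2×2 minor on rows i ∈ {0, 1}, columns (j,k) ∈ {(0,0), (0,1)} is det [[-12, -8], [0, -6]] = 72 ≠ 0, so this unfolding has rank ≥ 2; CP rank is at least every unfolding rank, so rank(T) ≥ 2. (Unfolding ranks only ever bound the CP rank from below — rank(T) can be strictly larger than all of them — so the matching upper bound has to come from an explicit 2-term decomposition.)
Upper bound — finding two terms. Write S_k = T[:,:,k] for the frontal slices: S₀ = [[-12, -6, -14], [0, 36, 12], [0, -36, -12]], S₁ = [[-8, 0, -8], [-6, 27, 3], [6, -27, -3]], S₂ = [[6, -9, 3], [18, -27, 9], [-18, 27, -9]].
If T = a₁ (x) b₁ (x) c₁ + a₂ (x) b₂ (x) c₂ then each S_k = c₁[k]·a₁b₁ᵀ + c₂[k]·a₂b₂ᵀ. S₀ and S₁ are linearly independent, so a₁b₁ᵀ and a₂b₂ᵀ must span the same plane of matrices: they are the rank-1 matrices of the form x·S₀ + y·S₁.
The 2×2 minor of x·S₀ + y·S₁ on rows {0,1}, columns {0,1} is −432·x² − 648·xy − 216·y² = (-216)·(x + y)(2·x + y), vanishing at (x:y) = (1:-1) and (1:-2).
M₁ = S₀ − S₁ = [[-4, -6, -6], [6, 9, 9], [-6, -9, -9]] = −[2, -3, 3][2, 3, 3]ᵀ and M₂ = S₀ − 2·S₁ = [[4, -6, 2], [12, -18, 6], [-12, 18, -6]] = 2·[1, 3, -3][2, -3, 1]ᵀ, so take a₁ = [2, -3, 3], b₁ = [2, 3, 3], a₂ = [1, 3, -3], b₂ = [2, -3, 1].
Each slice is an integer combination of E₁ = a₁b₁ᵀ and E₂ = a₂b₂ᵀ: S₀ = −2·E₁ − 2·E₂, S₁ = −E₁ − 2·E₂, S₂ = 3·E₂; reading off coefficients, c₁ = [-2, -1, 0] and c₂ = [-2, -2, 3].
Hence T = [2, -3, 3] (x) [2, 3, 3] (x) [-2, -1, 0] + [1, 3, -3] (x) [2, -3, 1] (x) [-2, -2, 3], so rank(T) ≤ 2.
These bounds meet, so rank(T) = 2.

2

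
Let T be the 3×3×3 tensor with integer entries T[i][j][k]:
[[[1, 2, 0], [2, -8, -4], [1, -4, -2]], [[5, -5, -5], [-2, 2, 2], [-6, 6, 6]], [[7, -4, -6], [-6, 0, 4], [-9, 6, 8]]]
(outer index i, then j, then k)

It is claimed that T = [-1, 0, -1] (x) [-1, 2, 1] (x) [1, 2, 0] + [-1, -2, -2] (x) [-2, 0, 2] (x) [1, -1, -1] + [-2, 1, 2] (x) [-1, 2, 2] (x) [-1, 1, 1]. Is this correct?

Reconstruct entrywise from the claimed factors. For example, T[1,0,1] = -5 and Σₗ aₗ[1]bₗ[0]cₗ[1] = (0)·(-1)·(2) + (-2)·(-2)·(-1) + (1)·(-1)·(1) = -5; checking all 27 entries, every one matches. The claim holds.

Yes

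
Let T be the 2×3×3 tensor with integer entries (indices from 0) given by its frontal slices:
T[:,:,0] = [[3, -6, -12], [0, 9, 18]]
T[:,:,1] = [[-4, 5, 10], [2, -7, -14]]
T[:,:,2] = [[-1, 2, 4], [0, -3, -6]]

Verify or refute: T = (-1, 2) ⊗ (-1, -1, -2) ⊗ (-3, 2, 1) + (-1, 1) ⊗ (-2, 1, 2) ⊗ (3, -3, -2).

No

Reconstruct entry (0,0,2) from the claimed factors: Σₗ aₗ[0]bₗ[0]cₗ[2] = (-1)·(-1)·(1) + (-1)·(-2)·(-2) = -3, but T[0,0,2] = -1. The claim is false.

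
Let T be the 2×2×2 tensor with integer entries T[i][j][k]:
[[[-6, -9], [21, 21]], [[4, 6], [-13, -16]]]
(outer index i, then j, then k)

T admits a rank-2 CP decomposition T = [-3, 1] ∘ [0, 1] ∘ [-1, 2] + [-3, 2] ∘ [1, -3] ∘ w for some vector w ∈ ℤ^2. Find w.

w = [2, 3]

Subtract the known terms from T to get the rank-1 residual R = [-3, 2] ∘ [1, -3] ∘ w, so R[i,j,k] = a[i]·b[j]·w[k]. Pick indices with nonzero a[0]·b[0] = (-3)·(1) = -3. Only the fibre through (0,0,·) is needed: R[0,0,:] = T[0,0,:] − Σₗ aₗ[0]bₗ[0]cₗ = [-6, -9] − (-3)·(0)·[-1, 2] = [-6, -9]. Then w[k] = R[0,0,k] / -3 for each k, giving w = [-6, -9] / -3 = [2, 3].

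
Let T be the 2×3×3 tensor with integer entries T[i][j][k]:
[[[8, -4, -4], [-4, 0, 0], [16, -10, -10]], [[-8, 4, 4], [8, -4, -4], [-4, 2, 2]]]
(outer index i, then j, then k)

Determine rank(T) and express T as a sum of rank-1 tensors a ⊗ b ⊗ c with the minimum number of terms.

Lower bound: the mode-2 unfolding of T (rows indexed by j, columns by (i,k) = (0,0), (0,1), (0,2), (1,0), (1,1), (1,2)) is [[8, -4, -4, -8, 4, 4], [-4, 0, 0, 8, -4, -4], [16, -10, -10, -4, 2, 2]].
There the 3×3 minor on rows j ∈ {0, 1, 2}, columns (i,k) ∈ {(0,0), (0,1), (1,0)} is det [[8, -4, -8], [-4, 0, 8], [16, -10, -4]] = -128 ≠ 0, so this unfolding has rank ≥ 3; CP rank is at least every unfolding rank, so rank(T) ≥ 3. (This is only a lower bound: in general the CP rank may exceed every unfolding rank, so we still need to exhibit 3 rank-1 terms summing to T.)
Upper bound: T is a sum of 3 rank-1 terms, T = (1, -1) ⊗ (1, -1, 1) ⊗ (8, -4, -4) + (1, 0) ⊗ (0, 1, 1) ⊗ (4, -4, -4) + (1, 1) ⊗ (0, 0, 1) ⊗ (4, -2, -2) (written with every a and b primitive with positive leading entry and the scale carried by c; CP decompositions are not unique, and this one is verified by expanding entrywise), so rank(T) ≤ 3.
These bounds meet, so rank(T) = 3.
Check entry T[1,2,0] = -4: (-1)·(1)·(8) + (0)·(1)·(4) + (1)·(1)·(4) = -4.

rank(T) = 3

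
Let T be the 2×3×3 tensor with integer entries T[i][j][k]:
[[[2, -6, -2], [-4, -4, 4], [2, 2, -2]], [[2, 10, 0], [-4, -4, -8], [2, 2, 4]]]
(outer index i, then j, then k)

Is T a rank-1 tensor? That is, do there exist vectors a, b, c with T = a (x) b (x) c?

No

The mode-3 unfolding of T (rows indexed by k, columns by (i,j) = (0,0), (0,1), (0,2), (1,0), (1,1), (1,2)) is [[2, -4, 2, 2, -4, 2], [-6, -4, 2, 10, -4, 2], [-2, 4, -2, 0, -8, 4]].
There the 3×3 minor on rows k ∈ {0, 1, 2}, columns (i,j) ∈ {(0,0), (0,1), (1,0)} is det [[2, -4, 2], [-6, -4, 10], [-2, 4, 0]] = -64 ≠ 0, so this unfolding has rank ≥ 3; CP rank is at least every unfolding rank, so rank(T) ≥ 3.
In particular rank(T) ≥ 3 > 1, so T is not rank-1.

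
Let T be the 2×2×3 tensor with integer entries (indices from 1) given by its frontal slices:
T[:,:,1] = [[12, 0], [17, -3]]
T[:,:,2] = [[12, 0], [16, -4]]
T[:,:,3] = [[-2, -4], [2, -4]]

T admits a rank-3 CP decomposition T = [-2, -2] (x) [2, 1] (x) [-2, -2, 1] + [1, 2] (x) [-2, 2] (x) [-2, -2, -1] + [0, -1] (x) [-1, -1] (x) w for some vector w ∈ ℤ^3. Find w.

w = [1, 0, 2]

Subtract the known terms from T to get the rank-1 residual R = [0, -1] (x) [-1, -1] (x) w, so R[i,j,k] = a[i]·b[j]·w[k]. Pick indices with nonzero a[2]·b[1] = (-1)·(-1) = 1. Only the fibre through (2,1,·) is needed: R[2,1,:] = T[2,1,:] − Σₗ aₗ[2]bₗ[1]cₗ = [17, 16, 2] − (-2)·(2)·[-2, -2, 1] − (2)·(-2)·[-2, -2, -1] = [1, 0, 2]. Then w[k] = R[2,1,k] / 1 for each k, giving w = [1, 0, 2] / 1 = [1, 0, 2].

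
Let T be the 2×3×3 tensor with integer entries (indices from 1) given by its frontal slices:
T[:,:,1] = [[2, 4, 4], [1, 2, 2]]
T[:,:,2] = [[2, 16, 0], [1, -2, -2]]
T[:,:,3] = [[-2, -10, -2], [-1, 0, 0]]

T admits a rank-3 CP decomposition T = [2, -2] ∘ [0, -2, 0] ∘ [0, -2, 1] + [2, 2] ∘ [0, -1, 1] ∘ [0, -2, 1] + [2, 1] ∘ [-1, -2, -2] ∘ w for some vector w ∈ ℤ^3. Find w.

Subtract the known terms from T to get the rank-1 residual R = [2, 1] ∘ [-1, -2, -2] ∘ w, so R[i,j,k] = a[i]·b[j]·w[k]. Pick indices with nonzero a[1]·b[1] = (2)·(-1) = -2. Only the fibre through (1,1,·) is needed: R[1,1,:] = T[1,1,:] − Σₗ aₗ[1]bₗ[1]cₗ = [2, 2, -2] − (2)·(0)·[0, -2, 1] − (2)·(0)·[0, -2, 1] = [2, 2, -2]. Then w[k] = R[1,1,k] / -2 for each k, giving w = [2, 2, -2] / -2 = [-1, -1, 1].

w = [-1, -1, 1]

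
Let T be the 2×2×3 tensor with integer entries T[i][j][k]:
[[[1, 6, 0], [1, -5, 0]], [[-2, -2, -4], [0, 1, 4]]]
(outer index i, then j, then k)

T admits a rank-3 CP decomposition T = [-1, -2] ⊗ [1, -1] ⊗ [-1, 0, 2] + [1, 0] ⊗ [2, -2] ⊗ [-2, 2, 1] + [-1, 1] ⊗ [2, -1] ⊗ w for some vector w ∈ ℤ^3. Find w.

w = [-2, -1, 0]

Subtract the known terms from T to get the rank-1 residual R = [-1, 1] ⊗ [2, -1] ⊗ w, so R[i,j,k] = a[i]·b[j]·w[k]. Pick indices with nonzero a[0]·b[0] = (-1)·(2) = -2. Only the fibre through (0,0,·) is needed: R[0,0,:] = T[0,0,:] − Σₗ aₗ[0]bₗ[0]cₗ = [1, 6, 0] − (-1)·(1)·[-1, 0, 2] − (1)·(2)·[-2, 2, 1] = [4, 2, 0]. Then w[k] = R[0,0,k] / -2 for each k, giving w = [4, 2, 0] / -2 = [-2, -1, 0].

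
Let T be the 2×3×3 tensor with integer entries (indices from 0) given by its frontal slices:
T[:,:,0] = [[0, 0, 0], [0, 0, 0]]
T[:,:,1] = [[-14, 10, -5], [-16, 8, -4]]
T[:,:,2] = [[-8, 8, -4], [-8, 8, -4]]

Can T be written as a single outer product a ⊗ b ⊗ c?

The mode-3 unfolding of T (rows indexed by k, columns by (i,j) = (0,0), (0,1), (0,2), (1,0), (1,1), (1,2)) is [[0, 0, 0, 0, 0, 0], [-14, 10, -5, -16, 8, -4], [-8, 8, -4, -8, 8, -4]].
There the 2×2 minor on rows k ∈ {1, 2}, columns (i,j) ∈ {(0,0), (0,1)} is det [[-14, 10], [-8, 8]] = -32 ≠ 0, so this unfolding has rank ≥ 2; CP rank is at least every unfolding rank, so rank(T) ≥ 2.
In particular rank(T) ≥ 2 > 1, so T is not rank-1.

No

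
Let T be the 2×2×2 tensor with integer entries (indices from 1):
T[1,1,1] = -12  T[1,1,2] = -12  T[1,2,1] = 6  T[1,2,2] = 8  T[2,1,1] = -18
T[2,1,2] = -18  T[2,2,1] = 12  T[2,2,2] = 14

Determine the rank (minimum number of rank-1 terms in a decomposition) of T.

Lower bound: in the mode-2 unfolding of T (rows indexed by j, columns by (i,k)) the 2×2 minor on rows j ∈ {1, 2}, columns (i,k) ∈ {(1,1), (1,2)} is det [[-12, -12], [6, 8]] = -24 ≠ 0, so that unfolding has rank ≥ 2 and hence rank(T) ≥ 2 (CP rank is at least every unfolding rank, though it can be larger).
Upper bound: with S_k = T[:,:,k], the two rank-1 terms a₁b₁ᵀ, a₂b₂ᵀ are the rank-1 members of the pencil x·S₁ + y·S₂.
det(x·S₁ + y·S₂) is −36·x² − 60·xy − 24·y² = (-12)·(3·x + 2·y)(x + y), vanishing at (x:y) = (2:-3) and (1:-1).
M₁ = 2·S₁ − 3·S₂ = [[12, -12], [18, -18]] = 6·[2, 3][1, -1]ᵀ and M₂ = S₁ − S₂ = [[0, -2], [0, -2]] = (-2)·[1, 1][0, 1]ᵀ, so take a₁ = [2, 3], b₁ = [1, -1], a₂ = [1, 1], b₂ = [0, 1].
Each slice is an integer combination of E₁ = a₁b₁ᵀ and E₂ = a₂b₂ᵀ: S₁ = −6·E₁ − 6·E₂, S₂ = −6·E₁ − 4·E₂; reading off coefficients, c₁ = [-6, -6] and c₂ = [-6, -4].
Hence T = [2, 3] (x) [1, -1] (x) [-6, -6] + [1, 1] (x) [0, 1] (x) [-6, -4], so rank(T) ≤ 2.
These bounds meet, so rank(T) = 2.

2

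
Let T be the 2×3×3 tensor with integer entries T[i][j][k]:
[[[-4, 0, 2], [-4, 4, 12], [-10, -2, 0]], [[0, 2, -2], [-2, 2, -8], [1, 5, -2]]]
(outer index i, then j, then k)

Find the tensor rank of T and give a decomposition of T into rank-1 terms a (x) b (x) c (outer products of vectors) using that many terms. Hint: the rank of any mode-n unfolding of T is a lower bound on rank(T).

Lower bound: the mode-3 unfolding of T (rows indexed by k, columns by (i,j) = (0,0), (0,1), (0,2), (1,0), (1,1), (1,2)) is [[-4, -4, -10, 0, -2, 1], [0, 4, -2, 2, 2, 5], [2, 12, 0, -2, -8, -2]].
There the 3×3 minor on rows k ∈ {0, 1, 2}, columns (i,j) ∈ {(0,0), (0,1), (1,0)} is det [[-4, -4, 0], [0, 4, 2], [2, 12, -2]] = 112 ≠ 0, so this unfolding has rank ≥ 3; CP rank is at least every unfolding rank, so rank(T) ≥ 3. (Flattening ranks never certify an upper bound on CP rank; for that we must actually write T with 3 rank-1 terms.)
Upper bound: T is a sum of 3 rank-1 terms, T = [1, 0] (x) [1, 2, 2] (x) [-4, 4, -2] + [2, -1] (x) [0, 2, -1] (x) [1, 1, 2] + [2, -1] (x) [1, 2, 2] (x) [0, -2, 2] (one valid choice — decompositions are not unique — normalised so each a, b is primitive with positive first nonzero entry; check it by expanding all entries), so rank(T) ≤ 3.
These bounds meet, so rank(T) = 3.

rank(T) = 3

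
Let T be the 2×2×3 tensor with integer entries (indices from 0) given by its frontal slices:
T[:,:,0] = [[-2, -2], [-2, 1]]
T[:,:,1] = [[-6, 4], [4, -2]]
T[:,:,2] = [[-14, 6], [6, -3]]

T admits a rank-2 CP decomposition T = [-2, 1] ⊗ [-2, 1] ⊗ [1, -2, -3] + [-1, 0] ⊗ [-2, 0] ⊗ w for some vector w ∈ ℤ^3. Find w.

Subtract the known terms from T to get the rank-1 residual R = [-1, 0] ⊗ [-2, 0] ⊗ w, so R[i,j,k] = a[i]·b[j]·w[k]. Pick indices with nonzero a[0]·b[0] = (-1)·(-2) = 2. Only the fibre through (0,0,·) is needed: R[0,0,:] = T[0,0,:] − Σₗ aₗ[0]bₗ[0]cₗ = [-2, -6, -14] − (-2)·(-2)·[1, -2, -3] = [-6, 2, -2]. Then w[k] = R[0,0,k] / 2 for each k, giving w = [-6, 2, -2] / 2 = [-3, 1, -1].

w = [-3, 1, -1]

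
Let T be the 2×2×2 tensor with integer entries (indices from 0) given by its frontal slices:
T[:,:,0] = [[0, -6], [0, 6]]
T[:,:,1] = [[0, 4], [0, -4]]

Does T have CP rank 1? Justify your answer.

Yes

If T = a ∘ b ∘ c then every fibre of T is a multiple of the corresponding factor, so read the factors off the fibres through the nonzero entry T[0,1,0] = -6.
The mode-1 fibre T[:,1,0] = [-6, 6] gives a = [1, -1] (primitive direction); the mode-2 fibre T[0,:,0] = [0, -6] gives b = [0, 1]; then c[k] = T[0,1,k] / (a[0]·b[1]) = [-6, 4] / 1 = [-6, 4].
Expanding [1, -1] ∘ [0, 1] ∘ [-6, 4] reproduces all 8 entries of T, so T = [1, -1] ∘ [0, 1] ∘ [-6, 4] and rank(T) ≤ 1.
Equivalently every frontal slice T[:,:,k] is c[k] times the rank-1 matrix [1, -1] ∘ [0, 1]. So T has rank 1 (it is nonzero).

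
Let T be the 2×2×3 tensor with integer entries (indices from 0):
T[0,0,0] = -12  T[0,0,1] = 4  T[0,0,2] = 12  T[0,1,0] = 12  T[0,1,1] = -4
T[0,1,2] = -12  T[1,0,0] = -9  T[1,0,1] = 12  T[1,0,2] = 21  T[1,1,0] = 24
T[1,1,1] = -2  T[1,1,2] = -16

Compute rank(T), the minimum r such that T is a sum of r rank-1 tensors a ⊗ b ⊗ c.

2

Lower bound: the mode-2 unfolding of T (rows indexed by j, columns by (i,k) = (0,0), (0,1), (0,2), (1,0), (1,1), (1,2)) is [[-12, 4, 12, -9, 12, 21], [12, -4, -12, 24, -2, -16]].
There the 2×2 minor on rows j ∈ {0, 1}, columns (i,k) ∈ {(0,0), (1,0)} is det [[-12, -9], [12, 24]] = -180 ≠ 0, so this unfolding has rank ≥ 2; CP rank is at least every unfolding rank, so rank(T) ≥ 2. (Flattening ranks never certify an upper bound on CP rank; for that we must actually write T with 2 rank-1 terms.)
Upper bound — finding two terms. Write S_k = T[:,:,k] for the frontal slices: S₀ = [[-12, 12], [-9, 24]], S₁ = [[4, -4], [12, -2]], S₂ = [[12, -12], [21, -16]].
If T = a₁ ⊗ b₁ ⊗ c₁ + a₂ ⊗ b₂ ⊗ c₂ then each S_k = c₁[k]·a₁b₁ᵀ + c₂[k]·a₂b₂ᵀ. S₀ and S₁ are linearly independent, so a₁b₁ᵀ and a₂b₂ᵀ must span the same plane of matrices: they are the rank-1 matrices of the form x·S₀ + y·S₁.
det(x·S₀ + y·S₁) is −180·x² − 60·xy + 40·y² = (-20)·(3·x + 2·y)(3·x − y), vanishing at (x:y) = (2:-3) and (1:3).
M₁ = 2·S₀ − 3·S₁ = [[-36, 36], [-54, 54]] = (-18)·(2, 3)(1, -1)ᵀ and M₂ = S₀ + 3·S₁ = [[0, 0], [27, 18]] = 9·(0, 1)(3, 2)ᵀ, so take a₁ = (2, 3), b₁ = (1, -1), a₂ = (0, 1), b₂ = (3, 2).
Each slice is an integer combination of E₁ = a₁b₁ᵀ and E₂ = a₂b₂ᵀ: S₀ = −6·E₁ + 3·E₂, S₁ = 2·E₁ + 2·E₂, S₂ = 6·E₁ + E₂; reading off coefficients, c₁ = (-6, 2, 6) and c₂ = (3, 2, 1).
Hence T = (2, 3) ⊗ (1, -1) ⊗ (-6, 2, 6) + (0, 1) ⊗ (3, 2) ⊗ (3, 2, 1), so rank(T) ≤ 2.
These bounds meet, so rank(T) = 2.
Check entry T[1,1,2] = -16: (3)·(-1)·(6) + (1)·(2)·(1) = -16.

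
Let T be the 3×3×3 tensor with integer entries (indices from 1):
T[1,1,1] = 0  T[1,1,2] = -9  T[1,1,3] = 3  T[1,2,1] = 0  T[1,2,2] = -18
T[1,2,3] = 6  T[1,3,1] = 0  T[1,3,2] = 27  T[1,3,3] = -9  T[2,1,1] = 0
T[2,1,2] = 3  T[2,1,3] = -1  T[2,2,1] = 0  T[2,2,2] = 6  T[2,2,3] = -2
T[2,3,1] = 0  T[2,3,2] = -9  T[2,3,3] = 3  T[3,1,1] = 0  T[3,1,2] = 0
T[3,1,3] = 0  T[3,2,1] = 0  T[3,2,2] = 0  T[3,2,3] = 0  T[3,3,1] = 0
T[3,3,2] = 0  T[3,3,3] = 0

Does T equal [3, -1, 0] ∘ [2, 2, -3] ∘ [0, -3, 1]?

Reconstruct entry (1,1,2) from the claimed factors: Σₗ aₗ[1]bₗ[1]cₗ[2] = (3)·(2)·(-3) = -18, but T[1,1,2] = -9. The claim is false.

No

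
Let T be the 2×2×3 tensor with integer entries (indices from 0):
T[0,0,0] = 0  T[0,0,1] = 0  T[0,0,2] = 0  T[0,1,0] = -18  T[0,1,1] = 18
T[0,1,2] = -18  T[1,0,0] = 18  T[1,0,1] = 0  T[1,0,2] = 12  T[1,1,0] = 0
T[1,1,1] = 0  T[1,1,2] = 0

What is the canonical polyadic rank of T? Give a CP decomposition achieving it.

Lower bound: the mode-1 unfolding of T (rows indexed by i, columns by (j,k) = (0,0), (0,1), (0,2), (1,0), (1,1), (1,2)) is [[0, 0, 0, -18, 18, -18], [18, 0, 12, 0, 0, 0]].
There the 2×2 minor on rows i ∈ {0, 1}, columns (j,k) ∈ {(0,0), (1,0)} is det [[0, -18], [18, 0]] = 324 ≠ 0, so this unfolding has rank ≥ 2; CP rank is at least every unfolding rank, so rank(T) ≥ 2. (Flattening ranks never certify an upper bound on CP rank; for that we must actually write T with 2 rank-1 terms.)
Upper bound — finding two terms. Write S_k = T[:,:,k] for the frontal slices: S₀ = [[0, -18], [18, 0]], S₁ = [[0, 18], [0, 0]], S₂ = [[0, -18], [12, 0]].
If T = a₁ (x) b₁ (x) c₁ + a₂ (x) b₂ (x) c₂ then each S_k = c₁[k]·a₁b₁ᵀ + c₂[k]·a₂b₂ᵀ. S₀ and S₁ are linearly independent, so a₁b₁ᵀ and a₂b₂ᵀ must span the same plane of matrices: they are the rank-1 matrices of the form x·S₀ + y·S₁.
det(x·S₀ + y·S₁) is 324·x² − 324·xy = 324·(x − y)(x), vanishing at (x:y) = (1:1) and (0:1).
M₁ = S₀ + S₁ = [[0, 0], [18, 0]] = 18·[0, 1][1, 0]ᵀ and M₂ = S₁ = [[0, 18], [0, 0]] = 18·[1, 0][0, 1]ᵀ, so take a₁ = [0, 1], b₁ = [1, 0], a₂ = [1, 0], b₂ = [0, 1].
Each slice is an integer combination of E₁ = a₁b₁ᵀ and E₂ = a₂b₂ᵀ: S₀ = 18·E₁ − 18·E₂, S₁ = 18·E₂, S₂ = 12·E₁ − 18·E₂; reading off coefficients, c₁ = [18, 0, 12] and c₂ = [-18, 18, -18].
Hence T = [0, 1] (x) [1, 0] (x) [18, 0, 12] + [1, 0] (x) [0, 1] (x) [-18, 18, -18], so rank(T) ≤ 2.
These bounds meet, so rank(T) = 2.
Check entry T[0,0,1] = 0: (0)·(1)·(0) + (1)·(0)·(18) = 0.

rank(T) = 2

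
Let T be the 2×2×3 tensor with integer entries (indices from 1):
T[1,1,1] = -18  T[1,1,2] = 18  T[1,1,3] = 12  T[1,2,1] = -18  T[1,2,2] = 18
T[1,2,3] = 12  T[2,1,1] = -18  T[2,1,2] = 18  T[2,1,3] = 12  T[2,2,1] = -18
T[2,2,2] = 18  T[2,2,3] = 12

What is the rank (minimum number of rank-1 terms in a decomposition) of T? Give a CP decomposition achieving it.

Lower bound: T ≠ 0 (e.g. T[1,1,1] = -18), so rank(T) ≥ 1.
Upper bound: if T = a ∘ b ∘ c then every fibre of T is a multiple of the corresponding factor, so read the factors off the fibres through the nonzero entry T[1,1,1] = -18.
The mode-1 fibre T[:,1,1] = [-18, -18] gives a = (1, 1) (primitive direction); the mode-2 fibre T[1,:,1] = [-18, -18] gives b = (1, 1); then c[k] = T[1,1,k] / (a[1]·b[1]) = [-18, 18, 12] / 1 = (-18, 18, 12).
Expanding (1, 1) ∘ (1, 1) ∘ (-18, 18, 12) reproduces all 12 entries of T, so T = (1, 1) ∘ (1, 1) ∘ (-18, 18, 12) and rank(T) ≤ 1.
These bounds meet, so rank(T) = 1.
Check entry T[1,2,1] = -18: (1)·(1)·(-18) = -18.

rank(T) = 1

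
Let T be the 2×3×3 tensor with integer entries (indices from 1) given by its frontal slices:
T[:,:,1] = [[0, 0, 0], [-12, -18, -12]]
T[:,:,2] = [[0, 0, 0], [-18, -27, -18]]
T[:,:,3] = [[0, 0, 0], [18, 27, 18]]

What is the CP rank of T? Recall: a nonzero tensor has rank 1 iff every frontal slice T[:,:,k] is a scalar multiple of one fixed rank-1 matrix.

Lower bound: T ≠ 0 (e.g. T[2,1,1] = -12), so rank(T) ≥ 1.
Upper bound: the mode-1 fibre T[:,1,1] = [0, -12] gives a = [0, 1] (primitive direction); the mode-2 fibre T[2,:,1] = [-12, -18, -12] gives b = [2, 3, 2]; then c[k] = T[2,1,k] / (a[2]·b[1]) = [-12, -18, 18] / 2 = [-6, -9, 9].
Expanding [0, 1] (x) [2, 3, 2] (x) [-6, -9, 9] reproduces all 18 entries of T, so T = [0, 1] (x) [2, 3, 2] (x) [-6, -9, 9] and rank(T) ≤ 1.
These bounds meet, so rank(T) = 1.

1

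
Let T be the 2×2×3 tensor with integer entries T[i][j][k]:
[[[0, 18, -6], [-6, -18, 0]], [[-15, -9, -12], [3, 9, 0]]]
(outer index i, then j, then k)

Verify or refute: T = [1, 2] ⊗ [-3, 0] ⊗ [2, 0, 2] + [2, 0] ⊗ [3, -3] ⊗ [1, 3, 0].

No

Reconstruct entry (1,0,0) from the claimed factors: Σₗ aₗ[1]bₗ[0]cₗ[0] = (2)·(-3)·(2) + (0)·(3)·(1) = -12, but T[1,0,0] = -15. The claim is false.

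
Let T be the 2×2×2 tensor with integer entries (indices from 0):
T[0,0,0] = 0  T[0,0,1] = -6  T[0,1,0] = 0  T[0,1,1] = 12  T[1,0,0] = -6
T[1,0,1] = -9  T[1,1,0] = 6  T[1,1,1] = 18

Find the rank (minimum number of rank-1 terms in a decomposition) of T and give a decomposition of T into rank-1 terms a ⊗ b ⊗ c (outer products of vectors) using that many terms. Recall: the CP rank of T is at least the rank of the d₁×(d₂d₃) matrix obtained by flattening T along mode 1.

rank(T) = 2

Lower bound: the mode-2 unfolding of T (rows indexed by j, columns by (i,k) = (0,0), (0,1), (1,0), (1,1)) is [[0, -6, -6, -9], [0, 12, 6, 18]].
There the 2×2 minor on rows j ∈ {0, 1}, columns (i,k) ∈ {(0,1), (1,0)} is det [[-6, -6], [12, 6]] = 36 ≠ 0, so this unfolding has rank ≥ 2; CP rank is at least every unfolding rank, so rank(T) ≥ 2. (Flattening ranks never certify an upper bound on CP rank; for that we must actually write T with 2 rank-1 terms.)
Upper bound — finding two terms. Write S_k = T[:,:,k] for the frontal slices: S₀ = [[0, 0], [-6, 6]], S₁ = [[-6, 12], [-9, 18]].
If T = a₁ ⊗ b₁ ⊗ c₁ + a₂ ⊗ b₂ ⊗ c₂ then each S_k = c₁[k]·a₁b₁ᵀ + c₂[k]·a₂b₂ᵀ. S₀ and S₁ are linearly independent, so a₁b₁ᵀ and a₂b₂ᵀ must span the same plane of matrices: they are the rank-1 matrices of the form x·S₀ + y·S₁.
det(x·S₀ + y·S₁) is 36·xy = 36·(y)(x), vanishing at (x:y) = (1:0) and (0:1).
M₁ = S₀ = [[0, 0], [-6, 6]] = (-6)·[0, 1][1, -1]ᵀ and M₂ = S₁ = [[-6, 12], [-9, 18]] = (-3)·[2, 3][1, -2]ᵀ, so take a₁ = [0, 1], b₁ = [1, -1], a₂ = [2, 3], b₂ = [1, -2].
Each slice is an integer combination of E₁ = a₁b₁ᵀ and E₂ = a₂b₂ᵀ: S₀ = −6·E₁, S₁ = −3·E₂; reading off coefficients, c₁ = [-6, 0] and c₂ = [0, -3].
Hence T = [0, 1] ⊗ [1, -1] ⊗ [-6, 0] + [2, 3] ⊗ [1, -2] ⊗ [0, -3], so rank(T) ≤ 2.
These bounds meet, so rank(T) = 2.
Check entry T[1,0,1] = -9: (1)·(1)·(0) + (3)·(1)·(-3) = -9.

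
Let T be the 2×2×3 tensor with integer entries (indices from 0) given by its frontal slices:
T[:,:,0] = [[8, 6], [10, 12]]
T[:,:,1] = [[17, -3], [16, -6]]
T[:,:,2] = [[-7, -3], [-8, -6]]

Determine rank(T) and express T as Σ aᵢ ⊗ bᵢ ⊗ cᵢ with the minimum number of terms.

rank(T) = 2

Lower bound: the mode-1 unfolding of T (rows indexed by i, columns by (j,k) = (0,0), (0,1), (0,2), (1,0), (1,1), (1,2)) is [[8, 17, -7, 6, -3, -3], [10, 16, -8, 12, -6, -6]].
There the 2×2 minor on rows i ∈ {0, 1}, columns (j,k) ∈ {(0,0), (0,1)} is det [[8, 17], [10, 16]] = -42 ≠ 0, so this unfolding has rank ≥ 2; CP rank is at least every unfolding rank, so rank(T) ≥ 2. (Unfolding ranks only ever bound the CP rank from below — rank(T) can be strictly larger than all of them — so the matching upper bound has to come from an explicit 2-term decomposition.)
Upper bound — finding two terms. Write S_k = T[:,:,k] for the frontal slices: S₀ = [[8, 6], [10, 12]], S₁ = [[17, -3], [16, -6]], S₂ = [[-7, -3], [-8, -6]].
If T = a₁ ⊗ b₁ ⊗ c₁ + a₂ ⊗ b₂ ⊗ c₂ then each S_k = c₁[k]·a₁b₁ᵀ + c₂[k]·a₂b₂ᵀ. S₀ and S₁ are linearly independent, so a₁b₁ᵀ and a₂b₂ᵀ must span the same plane of matrices: they are the rank-1 matrices of the form x·S₀ + y·S₁.
det(x·S₀ + y·S₁) is 36·x² + 90·xy − 54·y² = 18·(x + 3·y)(2·x − y), vanishing at (x:y) = (3:-1) and (1:2).
M₁ = 3·S₀ − S₁ = [[7, 21], [14, 42]] = 7·[1, 2][1, 3]ᵀ and M₂ = S₀ + 2·S₁ = [[42, 0], [42, 0]] = 42·[1, 1][1, 0]ᵀ, so take a₁ = [1, 2], b₁ = [1, 3], a₂ = [1, 1], b₂ = [1, 0].
Each slice is an integer combination of E₁ = a₁b₁ᵀ and E₂ = a₂b₂ᵀ: S₀ = 2·E₁ + 6·E₂, S₁ = −E₁ + 18·E₂, S₂ = −E₁ − 6·E₂; reading off coefficients, c₁ = [2, -1, -1] and c₂ = [6, 18, -6].
Hence T = [1, 2] ⊗ [1, 3] ⊗ [2, -1, -1] + [1, 1] ⊗ [1, 0] ⊗ [6, 18, -6], so rank(T) ≤ 2.
These bounds meet, so rank(T) = 2.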